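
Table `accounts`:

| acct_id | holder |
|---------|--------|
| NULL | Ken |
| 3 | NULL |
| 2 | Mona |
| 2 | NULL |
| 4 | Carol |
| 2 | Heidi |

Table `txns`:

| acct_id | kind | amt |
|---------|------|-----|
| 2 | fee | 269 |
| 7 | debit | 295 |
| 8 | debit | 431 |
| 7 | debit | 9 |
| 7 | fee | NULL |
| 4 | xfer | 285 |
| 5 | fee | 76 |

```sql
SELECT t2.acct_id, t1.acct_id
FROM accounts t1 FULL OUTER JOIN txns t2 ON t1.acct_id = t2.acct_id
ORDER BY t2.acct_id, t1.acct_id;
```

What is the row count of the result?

FULL OUTER JOIN keeps every row from both sides; unmatched rows get NULL for the other side's columns.
Matching on t1.acct_id = t2.acct_id. A NULL in a compared column never satisfies the condition.
- t1 (acct_id=NULL) has no partner → padded with NULL.
- t1 (acct_id=3) has no partner → padded with NULL.
- t1 (acct_id=2) pairs with 1 row(s) of t2.
- t1 (acct_id=2) pairs with 1 row(s) of t2.
- t1 (acct_id=4) pairs with 1 row(s) of t2.
- t1 (acct_id=2) pairs with 1 row(s) of t2.
- plus 5 unmatched t2 row(s), each kept with NULL t1 columns.
Total: 4 matched + 7 padded = 11 rows.

11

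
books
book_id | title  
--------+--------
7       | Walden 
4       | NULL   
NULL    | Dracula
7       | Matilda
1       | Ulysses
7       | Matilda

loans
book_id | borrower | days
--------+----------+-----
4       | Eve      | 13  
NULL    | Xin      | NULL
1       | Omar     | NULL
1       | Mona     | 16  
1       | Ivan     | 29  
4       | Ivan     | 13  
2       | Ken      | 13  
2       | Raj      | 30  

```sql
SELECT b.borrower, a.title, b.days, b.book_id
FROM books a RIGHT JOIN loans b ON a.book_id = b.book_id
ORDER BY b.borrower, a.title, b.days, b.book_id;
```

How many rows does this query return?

8

RIGHT JOIN keeps every row from `loans`; unmatched rows get NULL for `books`'s columns.
Matching on a.book_id = b.book_id. A NULL in a compared column never satisfies the condition.
Matched pairs: 5; unmatched b rows kept: 3.
Total: 5 matched + 3 padded = 8 rows.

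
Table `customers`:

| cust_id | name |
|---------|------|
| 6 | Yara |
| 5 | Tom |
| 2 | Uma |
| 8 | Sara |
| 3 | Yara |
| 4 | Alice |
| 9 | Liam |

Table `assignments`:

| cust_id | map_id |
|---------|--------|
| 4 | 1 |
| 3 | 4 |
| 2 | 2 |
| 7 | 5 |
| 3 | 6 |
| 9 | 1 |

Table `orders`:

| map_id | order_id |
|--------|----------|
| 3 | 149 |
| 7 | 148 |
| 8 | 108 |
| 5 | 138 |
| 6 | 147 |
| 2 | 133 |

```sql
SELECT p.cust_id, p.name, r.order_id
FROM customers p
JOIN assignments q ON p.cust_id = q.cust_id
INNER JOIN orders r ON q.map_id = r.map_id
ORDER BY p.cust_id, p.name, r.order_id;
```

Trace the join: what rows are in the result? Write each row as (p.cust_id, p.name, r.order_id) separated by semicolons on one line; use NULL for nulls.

Joins associate left-to-right: customers INNER JOIN assignments on cust_id gives 5 intermediate row(s).
Then INNER JOIN `orders r` on map_id: keep only rows whose q.map_id appears in r.

(2, Uma, 133); (3, Yara, 147)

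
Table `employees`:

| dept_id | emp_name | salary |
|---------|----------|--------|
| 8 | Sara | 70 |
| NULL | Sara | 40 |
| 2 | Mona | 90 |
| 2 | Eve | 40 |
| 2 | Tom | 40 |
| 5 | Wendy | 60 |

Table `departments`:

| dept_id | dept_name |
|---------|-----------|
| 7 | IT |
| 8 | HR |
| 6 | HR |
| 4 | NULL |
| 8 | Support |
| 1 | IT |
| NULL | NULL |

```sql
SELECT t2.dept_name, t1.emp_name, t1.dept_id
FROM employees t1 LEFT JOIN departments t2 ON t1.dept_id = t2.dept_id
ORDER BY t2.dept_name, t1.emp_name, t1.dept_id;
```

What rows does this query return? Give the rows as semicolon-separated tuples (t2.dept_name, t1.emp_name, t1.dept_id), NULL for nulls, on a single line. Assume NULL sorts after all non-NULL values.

(HR, Sara, 8); (Support, Sara, 8); (NULL, Eve, 2); (NULL, Mona, 2); (NULL, Sara, NULL); (NULL, Tom, 2); (NULL, Wendy, 5)

LEFT JOIN keeps every row from `employees`; unmatched rows get NULL for `departments`'s columns.
Matching on t1.dept_id = t2.dept_id. A NULL in a compared column never satisfies the condition.
Matched pairs: 2; unmatched t1 rows kept: 5.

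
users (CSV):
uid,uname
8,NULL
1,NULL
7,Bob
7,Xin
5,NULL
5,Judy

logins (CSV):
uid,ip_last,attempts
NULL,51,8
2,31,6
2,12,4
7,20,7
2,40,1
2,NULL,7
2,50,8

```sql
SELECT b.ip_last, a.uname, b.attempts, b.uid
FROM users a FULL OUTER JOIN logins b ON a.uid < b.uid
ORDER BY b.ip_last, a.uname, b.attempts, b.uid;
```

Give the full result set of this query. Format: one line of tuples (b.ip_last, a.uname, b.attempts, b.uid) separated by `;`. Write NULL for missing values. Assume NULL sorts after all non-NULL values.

FULL OUTER JOIN keeps every row from both sides; unmatched rows get NULL for the other side's columns.
Matching on a.uid < b.uid. A NULL in a compared column never satisfies the condition.
Matched pairs: 8; unmatched a rows kept: 3; unmatched b rows kept: 1.

(12, NULL, 4, 2); (20, Judy, 7, 7); (20, NULL, 7, 7); (20, NULL, 7, 7); (31, NULL, 6, 2); (40, NULL, 1, 2); (50, NULL, 8, 2); (51, NULL, 8, NULL); (NULL, Bob, NULL, NULL); (NULL, Xin, NULL, NULL); (NULL, NULL, 7, 2); (NULL, NULL, NULL, NULL)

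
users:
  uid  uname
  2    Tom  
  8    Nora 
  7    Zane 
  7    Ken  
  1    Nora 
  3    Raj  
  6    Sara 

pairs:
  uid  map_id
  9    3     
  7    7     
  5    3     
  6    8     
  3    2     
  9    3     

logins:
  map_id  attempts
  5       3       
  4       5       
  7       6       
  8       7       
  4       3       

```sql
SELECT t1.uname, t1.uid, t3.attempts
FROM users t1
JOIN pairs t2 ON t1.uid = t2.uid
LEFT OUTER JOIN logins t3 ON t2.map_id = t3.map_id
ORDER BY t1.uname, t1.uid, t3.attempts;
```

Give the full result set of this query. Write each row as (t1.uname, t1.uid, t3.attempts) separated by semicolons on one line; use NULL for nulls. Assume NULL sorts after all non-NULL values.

(Ken, 7, 6); (Raj, 3, NULL); (Sara, 6, 7); (Zane, 7, 6)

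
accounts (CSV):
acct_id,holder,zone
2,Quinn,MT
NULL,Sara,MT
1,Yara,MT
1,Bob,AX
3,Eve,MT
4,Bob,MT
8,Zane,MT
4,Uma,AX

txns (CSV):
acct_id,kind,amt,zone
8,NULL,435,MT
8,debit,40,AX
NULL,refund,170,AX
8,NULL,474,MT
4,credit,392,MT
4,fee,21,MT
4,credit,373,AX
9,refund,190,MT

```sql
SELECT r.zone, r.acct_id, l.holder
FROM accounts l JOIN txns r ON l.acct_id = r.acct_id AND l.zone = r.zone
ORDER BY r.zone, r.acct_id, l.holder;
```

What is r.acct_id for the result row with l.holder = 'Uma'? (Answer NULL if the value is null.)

INNER JOIN keeps only pairs where the ON condition holds.
Matching on l.acct_id = r.acct_id AND l.zone = r.zone. A NULL in a compared column never satisfies the condition.
- l row (acct_id=2, zone=MT): no match → dropped.
- l row (acct_id=NULL, zone=MT): no match → dropped.
- l row (acct_id=1, zone=MT): no match → dropped.
- l row (acct_id=1, zone=AX): no match → dropped.
- l row (acct_id=3, zone=MT): no match → dropped.
- l row (acct_id=4, zone=MT): matches 2 r row(s) → 2 output row(s).
- l row (acct_id=8, zone=MT): matches 2 r row(s) → 2 output row(s).
- l row (acct_id=4, zone=AX): matches 1 r row(s) → 1 output row(s).

4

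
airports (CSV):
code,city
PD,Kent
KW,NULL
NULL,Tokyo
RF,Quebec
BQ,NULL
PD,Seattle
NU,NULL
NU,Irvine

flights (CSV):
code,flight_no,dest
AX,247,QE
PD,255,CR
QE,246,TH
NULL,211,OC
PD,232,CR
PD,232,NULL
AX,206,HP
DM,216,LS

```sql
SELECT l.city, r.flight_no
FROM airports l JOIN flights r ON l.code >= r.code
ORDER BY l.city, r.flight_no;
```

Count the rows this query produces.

30

INNER JOIN keeps only pairs where the ON condition holds.
Matching on l.code >= r.code. A NULL in a compared column never satisfies the condition.
- l (code=PD) pairs with 6 row(s) of r.
- l (code=KW) pairs with 3 row(s) of r.
- l (code=NULL) has no partner → excluded.
- l (code=RF) pairs with 7 row(s) of r.
- l (code=BQ) pairs with 2 row(s) of r.
- l (code=PD) pairs with 6 row(s) of r.
- l (code=NU) pairs with 3 row(s) of r.
- l (code=NU) pairs with 3 row(s) of r.
Total: 30 rows.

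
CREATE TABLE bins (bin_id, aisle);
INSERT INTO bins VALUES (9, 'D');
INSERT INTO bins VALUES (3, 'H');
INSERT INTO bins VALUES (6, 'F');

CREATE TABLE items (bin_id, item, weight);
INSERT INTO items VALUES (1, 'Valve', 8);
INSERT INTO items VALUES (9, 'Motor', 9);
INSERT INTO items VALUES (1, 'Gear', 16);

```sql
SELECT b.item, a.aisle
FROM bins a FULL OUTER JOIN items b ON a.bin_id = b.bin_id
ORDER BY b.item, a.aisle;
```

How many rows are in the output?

5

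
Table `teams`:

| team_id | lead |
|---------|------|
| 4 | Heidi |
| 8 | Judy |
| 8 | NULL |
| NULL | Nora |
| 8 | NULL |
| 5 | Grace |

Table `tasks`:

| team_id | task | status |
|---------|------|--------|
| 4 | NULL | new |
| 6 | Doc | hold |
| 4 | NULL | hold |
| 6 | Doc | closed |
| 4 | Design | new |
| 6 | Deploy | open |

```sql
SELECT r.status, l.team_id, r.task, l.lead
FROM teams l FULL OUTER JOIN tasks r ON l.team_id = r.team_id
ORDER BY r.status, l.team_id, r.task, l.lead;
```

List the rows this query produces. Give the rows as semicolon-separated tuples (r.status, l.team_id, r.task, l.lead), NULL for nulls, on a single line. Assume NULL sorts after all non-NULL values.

FULL OUTER JOIN keeps every row from both sides; unmatched rows get NULL for the other side's columns.
Matching on l.team_id = r.team_id. A NULL in a compared column never satisfies the condition.
- l[0] team_id=4 → 3 match(es) in r → 3 row(s).
- l[1] team_id=8 → no match; kept with NULLs on the r side.
- l[2] team_id=8 → no match; kept with NULLs on the r side.
- l[3] team_id=NULL → no match; kept with NULLs on the r side.
- l[4] team_id=8 → no match; kept with NULLs on the r side.
- l[5] team_id=5 → no match; kept with NULLs on the r side.
- plus 3 unmatched r row(s), each kept with NULL l columns.

(closed, NULL, Doc, NULL); (hold, 4, NULL, Heidi); (hold, NULL, Doc, NULL); (new, 4, Design, Heidi); (new, 4, NULL, Heidi); (open, NULL, Deploy, NULL); (NULL, 5, NULL, Grace); (NULL, 8, NULL, Judy); (NULL, 8, NULL, NULL); (NULL, 8, NULL, NULL); (NULL, NULL, NULL, Nora)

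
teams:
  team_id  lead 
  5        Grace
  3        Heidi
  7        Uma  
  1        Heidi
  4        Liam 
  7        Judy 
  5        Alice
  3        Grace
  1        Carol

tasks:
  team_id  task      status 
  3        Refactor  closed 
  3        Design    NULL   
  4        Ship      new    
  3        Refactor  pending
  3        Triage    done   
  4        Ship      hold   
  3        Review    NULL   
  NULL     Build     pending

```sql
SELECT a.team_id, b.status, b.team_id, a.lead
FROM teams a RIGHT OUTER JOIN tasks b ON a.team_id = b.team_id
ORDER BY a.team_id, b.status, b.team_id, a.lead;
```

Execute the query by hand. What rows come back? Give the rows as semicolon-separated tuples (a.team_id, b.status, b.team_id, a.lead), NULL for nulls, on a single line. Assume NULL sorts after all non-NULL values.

(3, closed, 3, Grace); (3, closed, 3, Heidi); (3, done, 3, Grace); (3, done, 3, Heidi); (3, pending, 3, Grace); (3, pending, 3, Heidi); (3, NULL, 3, Grace); (3, NULL, 3, Grace); (3, NULL, 3, Heidi); (3, NULL, 3, Heidi); (4, hold, 4, Liam); (4, new, 4, Liam); (NULL, pending, NULL, NULL)

RIGHT JOIN keeps every row from `tasks`; unmatched rows get NULL for `teams`'s columns.
Matching on a.team_id = b.team_id. A NULL in a compared column never satisfies the condition.
- a row (team_id=5): no match.
- a row (team_id=3): matches 5 b row(s) → 5 output row(s).
- a row (team_id=7): no match.
- a row (team_id=1): no match.
- a row (team_id=4): matches 2 b row(s) → 2 output row(s).
- a row (team_id=7): no match.
- a row (team_id=5): no match.
- a row (team_id=3): matches 5 b row(s) → 5 output row(s).
- a row (team_id=1): no match.
- 1 b row(s) had no a match → kept, a columns NULL.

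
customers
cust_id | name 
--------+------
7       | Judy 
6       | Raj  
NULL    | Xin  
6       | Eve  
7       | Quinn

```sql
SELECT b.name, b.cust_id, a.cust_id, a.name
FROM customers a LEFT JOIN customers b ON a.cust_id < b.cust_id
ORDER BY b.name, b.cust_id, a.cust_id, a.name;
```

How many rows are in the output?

LEFT JOIN keeps every row from `customers a`; unmatched rows get NULL for `customers b`'s columns.
Matching on a.cust_id < b.cust_id. A NULL in a compared column never satisfies the condition.
- a (cust_id=7) has no partner → padded with NULL.
- a (cust_id=6) pairs with 2 row(s) of b.
- a (cust_id=NULL) has no partner → padded with NULL.
- a (cust_id=6) pairs with 2 row(s) of b.
- a (cust_id=7) has no partner → padded with NULL.
Total: 4 matched + 3 padded = 7 rows.

7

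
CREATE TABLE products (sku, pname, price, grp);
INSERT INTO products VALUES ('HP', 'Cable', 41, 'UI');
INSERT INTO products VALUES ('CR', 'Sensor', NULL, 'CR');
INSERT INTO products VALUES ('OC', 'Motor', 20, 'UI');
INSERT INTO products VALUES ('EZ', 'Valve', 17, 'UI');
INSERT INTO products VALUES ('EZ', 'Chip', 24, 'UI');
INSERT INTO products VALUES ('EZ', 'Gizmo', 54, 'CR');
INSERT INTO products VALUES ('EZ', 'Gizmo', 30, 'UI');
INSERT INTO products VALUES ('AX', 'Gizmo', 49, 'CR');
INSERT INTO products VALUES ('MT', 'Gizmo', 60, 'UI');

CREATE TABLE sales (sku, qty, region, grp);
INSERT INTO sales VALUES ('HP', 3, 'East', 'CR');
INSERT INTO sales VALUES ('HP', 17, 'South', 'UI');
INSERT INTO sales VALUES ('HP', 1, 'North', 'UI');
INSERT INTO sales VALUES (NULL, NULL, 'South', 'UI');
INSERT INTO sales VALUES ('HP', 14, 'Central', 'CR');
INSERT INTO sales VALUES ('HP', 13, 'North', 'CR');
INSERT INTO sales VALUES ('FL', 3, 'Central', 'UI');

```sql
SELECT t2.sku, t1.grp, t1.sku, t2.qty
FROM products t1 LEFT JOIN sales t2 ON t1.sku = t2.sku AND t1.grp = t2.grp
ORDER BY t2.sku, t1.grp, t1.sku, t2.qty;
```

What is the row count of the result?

10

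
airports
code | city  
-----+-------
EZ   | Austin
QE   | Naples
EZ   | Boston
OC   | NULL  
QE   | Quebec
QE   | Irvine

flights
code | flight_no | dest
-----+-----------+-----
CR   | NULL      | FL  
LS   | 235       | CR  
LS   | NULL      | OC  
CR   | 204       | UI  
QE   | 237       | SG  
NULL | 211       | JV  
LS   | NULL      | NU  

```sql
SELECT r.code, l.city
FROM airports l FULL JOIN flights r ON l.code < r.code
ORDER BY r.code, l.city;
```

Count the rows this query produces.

FULL OUTER JOIN keeps every row from both sides; unmatched rows get NULL for the other side's columns.
Matching on l.code < r.code. A NULL in a compared column never satisfies the condition.
- l (code=EZ) pairs with 4 row(s) of r.
- l (code=QE) has no partner → padded with NULL.
- l (code=EZ) pairs with 4 row(s) of r.
- l (code=OC) pairs with 1 row(s) of r.
- l (code=QE) has no partner → padded with NULL.
- l (code=QE) has no partner → padded with NULL.
- 3 row(s) from r found no l partner → padded with NULL.
Total: 9 matched + 6 padded = 15 rows.

15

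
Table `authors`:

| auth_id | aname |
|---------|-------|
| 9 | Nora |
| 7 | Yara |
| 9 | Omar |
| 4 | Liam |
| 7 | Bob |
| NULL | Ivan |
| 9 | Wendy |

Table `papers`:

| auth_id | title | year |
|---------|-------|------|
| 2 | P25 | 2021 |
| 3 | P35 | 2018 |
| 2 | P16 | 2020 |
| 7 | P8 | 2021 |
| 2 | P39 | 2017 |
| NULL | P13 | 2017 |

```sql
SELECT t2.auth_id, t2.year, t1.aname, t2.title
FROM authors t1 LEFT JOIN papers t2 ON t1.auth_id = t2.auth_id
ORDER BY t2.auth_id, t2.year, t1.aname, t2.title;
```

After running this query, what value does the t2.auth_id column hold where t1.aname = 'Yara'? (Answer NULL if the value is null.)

LEFT JOIN keeps every row from `authors`; unmatched rows get NULL for `papers`'s columns.
Matching on t1.auth_id = t2.auth_id. A NULL in a compared column never satisfies the condition.
- t1 (auth_id=9) has no partner → padded with NULL.
- t1 (auth_id=7) pairs with 1 row(s) of t2.
- t1 (auth_id=9) has no partner → padded with NULL.
- t1 (auth_id=4) has no partner → padded with NULL.
- t1 (auth_id=7) pairs with 1 row(s) of t2.
- t1 (auth_id=NULL) has no partner → padded with NULL.
- t1 (auth_id=9) has no partner → padded with NULL.

7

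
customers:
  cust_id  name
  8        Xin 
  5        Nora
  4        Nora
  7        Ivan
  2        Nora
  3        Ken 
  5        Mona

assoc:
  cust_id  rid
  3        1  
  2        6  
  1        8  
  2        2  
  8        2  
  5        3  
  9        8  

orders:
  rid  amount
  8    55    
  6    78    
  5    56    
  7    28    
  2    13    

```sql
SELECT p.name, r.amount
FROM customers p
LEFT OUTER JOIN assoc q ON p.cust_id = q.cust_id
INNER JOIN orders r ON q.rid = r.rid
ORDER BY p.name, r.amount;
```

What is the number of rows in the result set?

3

Step 1 — p LEFT JOIN q on cust_id → 8 row(s).
Then INNER JOIN `orders r` on rid: keep only rows whose q.rid appears in r.
Result: 3 row(s).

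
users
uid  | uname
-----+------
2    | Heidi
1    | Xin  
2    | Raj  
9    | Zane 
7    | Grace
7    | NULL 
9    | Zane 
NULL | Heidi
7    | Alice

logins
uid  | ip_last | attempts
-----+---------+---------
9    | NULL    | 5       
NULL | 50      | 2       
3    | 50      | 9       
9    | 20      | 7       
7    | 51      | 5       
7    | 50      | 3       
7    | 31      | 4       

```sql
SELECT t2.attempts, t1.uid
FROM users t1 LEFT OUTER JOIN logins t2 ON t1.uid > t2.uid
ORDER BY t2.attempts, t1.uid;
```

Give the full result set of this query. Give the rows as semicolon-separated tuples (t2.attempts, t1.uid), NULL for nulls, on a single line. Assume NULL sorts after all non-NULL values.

(3, 9); (3, 9); (4, 9); (4, 9); (5, 9); (5, 9); (9, 7); (9, 7); (9, 7); (9, 9); (9, 9); (NULL, 1); (NULL, 2); (NULL, 2); (NULL, NULL)

LEFT JOIN keeps every row from `users`; unmatched rows get NULL for `logins`'s columns.
Matching on t1.uid > t2.uid. A NULL in a compared column never satisfies the condition.
- t1 row (uid=2): no match → kept, t2 columns NULL.
- t1 row (uid=1): no match → kept, t2 columns NULL.
- t1 row (uid=2): no match → kept, t2 columns NULL.
- t1 row (uid=9): matches 4 t2 row(s) → 4 output row(s).
- t1 row (uid=7): matches 1 t2 row(s) → 1 output row(s).
- t1 row (uid=7): matches 1 t2 row(s) → 1 output row(s).
- t1 row (uid=9): matches 4 t2 row(s) → 4 output row(s).
- t1 row (uid=NULL): no match → kept, t2 columns NULL.
- t1 row (uid=7): matches 1 t2 row(s) → 1 output row(s).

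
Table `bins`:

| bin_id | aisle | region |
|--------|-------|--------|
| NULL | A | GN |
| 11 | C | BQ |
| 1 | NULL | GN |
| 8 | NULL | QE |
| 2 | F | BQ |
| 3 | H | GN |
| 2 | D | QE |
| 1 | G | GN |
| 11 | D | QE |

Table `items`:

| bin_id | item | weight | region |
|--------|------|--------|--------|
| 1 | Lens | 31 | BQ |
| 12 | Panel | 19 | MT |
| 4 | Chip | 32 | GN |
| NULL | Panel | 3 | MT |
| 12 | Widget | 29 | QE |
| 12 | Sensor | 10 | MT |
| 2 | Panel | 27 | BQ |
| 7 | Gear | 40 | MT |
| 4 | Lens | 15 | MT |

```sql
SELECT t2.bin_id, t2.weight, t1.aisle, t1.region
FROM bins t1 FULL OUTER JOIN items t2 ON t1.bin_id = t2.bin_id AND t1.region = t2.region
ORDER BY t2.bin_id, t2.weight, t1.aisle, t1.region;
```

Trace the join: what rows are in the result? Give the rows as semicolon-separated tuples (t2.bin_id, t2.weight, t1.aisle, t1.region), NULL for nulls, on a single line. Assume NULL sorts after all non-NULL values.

FULL OUTER JOIN keeps every row from both sides; unmatched rows get NULL for the other side's columns.
Matching on t1.bin_id = t2.bin_id AND t1.region = t2.region. A NULL in a compared column never satisfies the condition.
Matched pairs: 1; unmatched t1 rows kept: 8; unmatched t2 rows kept: 8.

(1, 31, NULL, NULL); (2, 27, F, BQ); (4, 15, NULL, NULL); (4, 32, NULL, NULL); (7, 40, NULL, NULL); (12, 10, NULL, NULL); (12, 19, NULL, NULL); (12, 29, NULL, NULL); (NULL, 3, NULL, NULL); (NULL, NULL, A, GN); (NULL, NULL, C, BQ); (NULL, NULL, D, QE); (NULL, NULL, D, QE); (NULL, NULL, G, GN); (NULL, NULL, H, GN); (NULL, NULL, NULL, GN); (NULL, NULL, NULL, QE)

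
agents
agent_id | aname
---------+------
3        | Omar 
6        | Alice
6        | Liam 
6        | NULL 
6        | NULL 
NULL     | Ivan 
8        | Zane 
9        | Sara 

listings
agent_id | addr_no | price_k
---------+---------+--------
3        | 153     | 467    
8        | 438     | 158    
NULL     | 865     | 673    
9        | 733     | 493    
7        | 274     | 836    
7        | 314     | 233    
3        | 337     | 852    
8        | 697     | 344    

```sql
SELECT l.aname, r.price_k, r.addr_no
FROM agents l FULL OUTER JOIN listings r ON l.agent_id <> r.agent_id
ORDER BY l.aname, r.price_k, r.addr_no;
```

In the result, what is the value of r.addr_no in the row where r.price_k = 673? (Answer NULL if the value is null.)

865

FULL OUTER JOIN keeps every row from both sides; unmatched rows get NULL for the other side's columns.
Matching on l.agent_id <> r.agent_id. A NULL in a compared column never satisfies the condition.
Matched pairs: 44; unmatched l rows kept: 1; unmatched r rows kept: 1.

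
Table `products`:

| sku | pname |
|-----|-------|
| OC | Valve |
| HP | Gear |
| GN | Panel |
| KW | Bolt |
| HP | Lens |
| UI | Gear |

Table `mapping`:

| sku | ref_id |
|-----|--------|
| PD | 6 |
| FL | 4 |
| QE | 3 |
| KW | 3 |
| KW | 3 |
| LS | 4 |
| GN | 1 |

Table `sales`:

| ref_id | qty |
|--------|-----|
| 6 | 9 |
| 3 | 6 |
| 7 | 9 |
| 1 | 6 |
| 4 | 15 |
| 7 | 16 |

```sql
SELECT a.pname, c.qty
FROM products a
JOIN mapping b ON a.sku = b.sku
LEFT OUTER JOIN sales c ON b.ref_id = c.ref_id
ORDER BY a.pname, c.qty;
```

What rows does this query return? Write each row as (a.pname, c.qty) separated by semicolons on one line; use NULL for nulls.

Step 1 — a INNER JOIN b on sku → 3 row(s).
Then LEFT JOIN `sales c` on ref_id: each of those 3 rows is kept; rows whose b.ref_id has no match in c get NULL for c's columns.

(Bolt, 6); (Bolt, 6); (Panel, 6)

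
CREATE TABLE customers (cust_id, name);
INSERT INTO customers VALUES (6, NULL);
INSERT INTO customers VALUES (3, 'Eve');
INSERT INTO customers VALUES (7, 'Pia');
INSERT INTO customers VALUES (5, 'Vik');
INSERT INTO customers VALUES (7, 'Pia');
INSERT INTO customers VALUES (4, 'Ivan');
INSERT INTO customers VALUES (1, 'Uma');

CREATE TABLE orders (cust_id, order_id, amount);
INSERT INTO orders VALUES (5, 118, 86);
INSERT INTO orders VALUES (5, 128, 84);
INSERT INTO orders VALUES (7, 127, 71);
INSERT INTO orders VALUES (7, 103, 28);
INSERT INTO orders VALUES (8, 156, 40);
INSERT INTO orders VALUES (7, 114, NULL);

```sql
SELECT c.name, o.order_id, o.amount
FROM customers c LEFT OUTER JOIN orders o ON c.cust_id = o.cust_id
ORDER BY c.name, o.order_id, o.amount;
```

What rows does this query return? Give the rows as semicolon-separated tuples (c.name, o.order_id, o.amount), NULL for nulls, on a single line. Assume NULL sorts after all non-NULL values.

LEFT JOIN keeps every row from `customers`; unmatched rows get NULL for `orders`'s columns.
Matching on c.cust_id = o.cust_id.
Matched pairs: 8; unmatched c rows kept: 4.

(Eve, NULL, NULL); (Ivan, NULL, NULL); (Pia, 103, 28); (Pia, 103, 28); (Pia, 114, NULL); (Pia, 114, NULL); (Pia, 127, 71); (Pia, 127, 71); (Uma, NULL, NULL); (Vik, 118, 86); (Vik, 128, 84); (NULL, NULL, NULL)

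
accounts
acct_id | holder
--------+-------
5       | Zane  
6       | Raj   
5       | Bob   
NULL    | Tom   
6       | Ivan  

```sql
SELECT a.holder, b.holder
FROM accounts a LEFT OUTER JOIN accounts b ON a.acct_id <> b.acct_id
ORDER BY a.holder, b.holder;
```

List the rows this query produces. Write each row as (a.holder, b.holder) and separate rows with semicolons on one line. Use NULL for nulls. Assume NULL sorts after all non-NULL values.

(Bob, Ivan); (Bob, Raj); (Ivan, Bob); (Ivan, Zane); (Raj, Bob); (Raj, Zane); (Tom, NULL); (Zane, Ivan); (Zane, Raj)

LEFT JOIN keeps every row from `accounts a`; unmatched rows get NULL for `accounts b`'s columns.
Matching on a.acct_id <> b.acct_id. A NULL in a compared column never satisfies the condition.
- acct_id=5: 2 matching b row(s), so 2 row(s) emitted.
- acct_id=6: 2 matching b row(s), so 2 row(s) emitted.
- acct_id=5: 2 matching b row(s), so 2 row(s) emitted.
- acct_id=NULL: no b row matches, row kept with b columns NULL.
- acct_id=6: 2 matching b row(s), so 2 row(s) emitted.
After projecting and ordering:
a.holder | b.holder
Bob | Ivan
Bob | Raj
Ivan | Bob
Ivan | Zane
Raj | Bob
Raj | Zane
Tom | NULL
Zane | Ivan
Zane | Raj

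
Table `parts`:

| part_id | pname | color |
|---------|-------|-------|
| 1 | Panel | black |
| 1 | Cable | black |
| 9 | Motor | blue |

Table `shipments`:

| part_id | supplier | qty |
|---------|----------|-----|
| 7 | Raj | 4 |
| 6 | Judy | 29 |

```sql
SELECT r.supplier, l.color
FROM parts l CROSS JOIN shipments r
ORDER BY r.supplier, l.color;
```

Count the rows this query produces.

6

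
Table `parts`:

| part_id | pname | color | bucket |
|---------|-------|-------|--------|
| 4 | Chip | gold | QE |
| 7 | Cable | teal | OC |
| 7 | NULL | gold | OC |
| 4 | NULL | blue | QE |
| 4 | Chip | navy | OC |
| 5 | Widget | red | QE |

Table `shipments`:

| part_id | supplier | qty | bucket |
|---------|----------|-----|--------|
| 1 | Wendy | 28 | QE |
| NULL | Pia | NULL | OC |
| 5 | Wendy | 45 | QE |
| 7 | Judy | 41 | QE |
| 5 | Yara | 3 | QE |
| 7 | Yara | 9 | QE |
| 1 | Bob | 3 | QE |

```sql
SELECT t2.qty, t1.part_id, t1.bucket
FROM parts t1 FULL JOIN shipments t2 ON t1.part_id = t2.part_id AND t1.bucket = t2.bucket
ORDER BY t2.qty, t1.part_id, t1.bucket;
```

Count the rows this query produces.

12

FULL OUTER JOIN keeps every row from both sides; unmatched rows get NULL for the other side's columns.
Matching on t1.part_id = t2.part_id AND t1.bucket = t2.bucket. A NULL in a compared column never satisfies the condition.
- t1[0] part_id=4, bucket=QE → no match; kept with NULLs on the t2 side.
- t1[1] part_id=7, bucket=OC → no match; kept with NULLs on the t2 side.
- t1[2] part_id=7, bucket=OC → no match; kept with NULLs on the t2 side.
- t1[3] part_id=4, bucket=QE → no match; kept with NULLs on the t2 side.
- t1[4] part_id=4, bucket=OC → no match; kept with NULLs on the t2 side.
- t1[5] part_id=5, bucket=QE → 2 match(es) in t2 → 2 row(s).
- 5 row(s) from t2 found no t1 partner → padded with NULL.
Total: 2 matched + 10 padded = 12 rows.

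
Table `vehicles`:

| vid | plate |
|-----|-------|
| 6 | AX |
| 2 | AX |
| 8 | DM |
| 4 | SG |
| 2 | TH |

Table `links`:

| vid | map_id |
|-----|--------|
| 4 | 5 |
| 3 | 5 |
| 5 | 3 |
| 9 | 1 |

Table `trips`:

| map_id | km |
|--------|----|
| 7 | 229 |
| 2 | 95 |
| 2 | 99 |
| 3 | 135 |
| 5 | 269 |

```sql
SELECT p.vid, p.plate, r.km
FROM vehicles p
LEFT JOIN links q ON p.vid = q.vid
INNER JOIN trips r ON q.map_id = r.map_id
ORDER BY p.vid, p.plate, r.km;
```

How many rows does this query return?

1

Evaluate left to right. First `vehicles p LEFT JOIN links q` on vid: 5 row(s).
Then INNER JOIN `trips r` on map_id: keep only rows whose q.map_id appears in r.
Result: 1 row(s).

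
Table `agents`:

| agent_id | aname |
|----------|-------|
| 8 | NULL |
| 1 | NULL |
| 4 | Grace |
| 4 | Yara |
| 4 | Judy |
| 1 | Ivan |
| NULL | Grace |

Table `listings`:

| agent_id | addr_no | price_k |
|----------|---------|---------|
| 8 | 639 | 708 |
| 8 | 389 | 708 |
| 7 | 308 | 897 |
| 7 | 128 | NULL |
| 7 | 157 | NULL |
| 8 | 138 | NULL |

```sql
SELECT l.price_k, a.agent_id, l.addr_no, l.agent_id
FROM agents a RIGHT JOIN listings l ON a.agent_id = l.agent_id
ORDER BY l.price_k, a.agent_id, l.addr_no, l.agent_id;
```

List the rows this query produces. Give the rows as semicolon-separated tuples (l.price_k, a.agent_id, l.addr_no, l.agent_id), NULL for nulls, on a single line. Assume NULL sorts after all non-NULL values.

(708, 8, 389, 8); (708, 8, 639, 8); (897, NULL, 308, 7); (NULL, 8, 138, 8); (NULL, NULL, 128, 7); (NULL, NULL, 157, 7)

RIGHT JOIN keeps every row from `listings`; unmatched rows get NULL for `agents`'s columns.
Matching on a.agent_id = l.agent_id. A NULL in a compared column never satisfies the condition.
Matched pairs: 3; unmatched l rows kept: 3.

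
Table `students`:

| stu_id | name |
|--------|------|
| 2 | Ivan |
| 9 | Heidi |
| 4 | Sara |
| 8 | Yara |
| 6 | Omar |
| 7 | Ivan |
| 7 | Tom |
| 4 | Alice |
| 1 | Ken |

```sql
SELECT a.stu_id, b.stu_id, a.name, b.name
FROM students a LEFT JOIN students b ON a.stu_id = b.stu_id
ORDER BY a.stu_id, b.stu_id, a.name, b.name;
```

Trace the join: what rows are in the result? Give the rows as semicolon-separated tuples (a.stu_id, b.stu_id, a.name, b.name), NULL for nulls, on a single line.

(1, 1, Ken, Ken); (2, 2, Ivan, Ivan); (4, 4, Alice, Alice); (4, 4, Alice, Sara); (4, 4, Sara, Alice); (4, 4, Sara, Sara); (6, 6, Omar, Omar); (7, 7, Ivan, Ivan); (7, 7, Ivan, Tom); (7, 7, Tom, Ivan); (7, 7, Tom, Tom); (8, 8, Yara, Yara); (9, 9, Heidi, Heidi)

LEFT JOIN keeps every row from `students a`; unmatched rows get NULL for `students b`'s columns.
Matching on a.stu_id = b.stu_id.
- a row (stu_id=2): matches 1 b row(s) → 1 output row(s).
- a row (stu_id=9): matches 1 b row(s) → 1 output row(s).
- a row (stu_id=4): matches 2 b row(s) → 2 output row(s).
- a row (stu_id=8): matches 1 b row(s) → 1 output row(s).
- a row (stu_id=6): matches 1 b row(s) → 1 output row(s).
- a row (stu_id=7): matches 2 b row(s) → 2 output row(s).
- a row (stu_id=7): matches 2 b row(s) → 2 output row(s).
- a row (stu_id=4): matches 2 b row(s) → 2 output row(s).
- a row (stu_id=1): matches 1 b row(s) → 1 output row(s).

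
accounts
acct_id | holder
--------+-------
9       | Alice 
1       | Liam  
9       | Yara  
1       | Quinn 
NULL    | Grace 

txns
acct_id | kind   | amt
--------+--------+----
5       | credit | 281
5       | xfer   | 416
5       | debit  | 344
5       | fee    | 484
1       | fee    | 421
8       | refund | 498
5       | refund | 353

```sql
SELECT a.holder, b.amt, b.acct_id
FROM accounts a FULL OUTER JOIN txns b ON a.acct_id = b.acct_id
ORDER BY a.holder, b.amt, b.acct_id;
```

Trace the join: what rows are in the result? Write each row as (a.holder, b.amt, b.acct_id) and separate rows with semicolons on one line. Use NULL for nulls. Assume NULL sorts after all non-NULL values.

(Alice, NULL, NULL); (Grace, NULL, NULL); (Liam, 421, 1); (Quinn, 421, 1); (Yara, NULL, NULL); (NULL, 281, 5); (NULL, 344, 5); (NULL, 353, 5); (NULL, 416, 5); (NULL, 484, 5); (NULL, 498, 8)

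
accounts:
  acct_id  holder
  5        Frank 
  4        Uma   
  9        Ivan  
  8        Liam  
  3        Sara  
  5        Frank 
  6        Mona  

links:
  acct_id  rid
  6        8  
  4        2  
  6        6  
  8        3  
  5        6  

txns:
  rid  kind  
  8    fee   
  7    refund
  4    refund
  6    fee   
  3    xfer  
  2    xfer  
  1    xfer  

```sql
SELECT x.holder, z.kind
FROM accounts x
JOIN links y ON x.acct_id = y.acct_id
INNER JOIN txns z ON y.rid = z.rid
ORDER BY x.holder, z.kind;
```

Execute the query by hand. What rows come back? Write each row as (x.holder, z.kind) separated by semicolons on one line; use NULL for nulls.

(Frank, fee); (Frank, fee); (Liam, xfer); (Mona, fee); (Mona, fee); (Uma, xfer)

Joins associate left-to-right: accounts INNER JOIN links on acct_id gives 6 intermediate row(s).
Then INNER JOIN `txns z` on rid: keep only rows whose y.rid appears in z.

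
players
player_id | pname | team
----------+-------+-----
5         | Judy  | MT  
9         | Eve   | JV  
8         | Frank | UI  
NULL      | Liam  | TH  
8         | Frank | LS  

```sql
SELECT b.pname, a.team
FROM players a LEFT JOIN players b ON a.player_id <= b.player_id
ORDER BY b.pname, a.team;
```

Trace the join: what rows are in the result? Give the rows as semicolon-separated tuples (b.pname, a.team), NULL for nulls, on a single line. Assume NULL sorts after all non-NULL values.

LEFT JOIN keeps every row from `players a`; unmatched rows get NULL for `players b`'s columns.
Matching on a.player_id <= b.player_id. A NULL in a compared column never satisfies the condition.
- a[0] player_id=5 → 4 match(es) in b → 4 row(s).
- a[1] player_id=9 → 1 match(es) in b → 1 row(s).
- a[2] player_id=8 → 3 match(es) in b → 3 row(s).
- a[3] player_id=NULL → no match; kept with NULLs on the b side.
- a[4] player_id=8 → 3 match(es) in b → 3 row(s).

(Eve, JV); (Eve, LS); (Eve, MT); (Eve, UI); (Frank, LS); (Frank, LS); (Frank, MT); (Frank, MT); (Frank, UI); (Frank, UI); (Judy, MT); (NULL, TH)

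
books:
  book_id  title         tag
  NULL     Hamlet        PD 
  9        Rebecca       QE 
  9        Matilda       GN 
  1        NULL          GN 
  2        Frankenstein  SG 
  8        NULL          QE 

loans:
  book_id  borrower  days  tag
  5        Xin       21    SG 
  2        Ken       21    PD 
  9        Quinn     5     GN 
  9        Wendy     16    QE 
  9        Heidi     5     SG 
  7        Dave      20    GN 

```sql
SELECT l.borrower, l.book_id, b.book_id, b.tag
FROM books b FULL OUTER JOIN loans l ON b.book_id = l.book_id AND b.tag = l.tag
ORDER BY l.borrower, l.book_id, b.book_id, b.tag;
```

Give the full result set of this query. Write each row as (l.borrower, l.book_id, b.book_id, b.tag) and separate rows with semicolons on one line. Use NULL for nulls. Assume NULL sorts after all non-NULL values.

FULL OUTER JOIN keeps every row from both sides; unmatched rows get NULL for the other side's columns.
Matching on b.book_id = l.book_id AND b.tag = l.tag. A NULL in a compared column never satisfies the condition.
- b row (book_id=NULL, tag=PD): no match → kept, l columns NULL.
- b row (book_id=9, tag=QE): matches 1 l row(s) → 1 output row(s).
- b row (book_id=9, tag=GN): matches 1 l row(s) → 1 output row(s).
- b row (book_id=1, tag=GN): no match → kept, l columns NULL.
- b row (book_id=2, tag=SG): no match → kept, l columns NULL.
- b row (book_id=8, tag=QE): no match → kept, l columns NULL.
- plus 4 unmatched l row(s), each kept with NULL b columns.
After projecting and ordering:
l.borrower | l.book_id | b.book_id | b.tag
Dave | 7 | NULL | NULL
Heidi | 9 | NULL | NULL
Ken | 2 | NULL | NULL
Quinn | 9 | 9 | GN
Wendy | 9 | 9 | QE
Xin | 5 | NULL | NULL
NULL | NULL | 1 | GN
NULL | NULL | 2 | SG
NULL | NULL | 8 | QE
NULL | NULL | NULL | PD

(Dave, 7, NULL, NULL); (Heidi, 9, NULL, NULL); (Ken, 2, NULL, NULL); (Quinn, 9, 9, GN); (Wendy, 9, 9, QE); (Xin, 5, NULL, NULL); (NULL, NULL, 1, GN); (NULL, NULL, 2, SG); (NULL, NULL, 8, QE); (NULL, NULL, NULL, PD)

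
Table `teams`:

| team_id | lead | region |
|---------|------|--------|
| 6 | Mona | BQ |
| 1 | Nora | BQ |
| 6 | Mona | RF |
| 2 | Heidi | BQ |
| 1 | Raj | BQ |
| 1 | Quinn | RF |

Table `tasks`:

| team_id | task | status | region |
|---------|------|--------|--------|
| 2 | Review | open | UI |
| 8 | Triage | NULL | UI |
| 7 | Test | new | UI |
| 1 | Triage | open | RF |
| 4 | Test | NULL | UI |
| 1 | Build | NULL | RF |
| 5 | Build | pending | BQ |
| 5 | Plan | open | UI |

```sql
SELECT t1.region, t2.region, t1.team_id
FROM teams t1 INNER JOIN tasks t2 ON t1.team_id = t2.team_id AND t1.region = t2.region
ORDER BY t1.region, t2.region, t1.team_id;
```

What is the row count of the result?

INNER JOIN keeps only pairs where the ON condition holds.
Matching on t1.team_id = t2.team_id AND t1.region = t2.region.
Matched pairs: 2.
Total: 2 rows.

2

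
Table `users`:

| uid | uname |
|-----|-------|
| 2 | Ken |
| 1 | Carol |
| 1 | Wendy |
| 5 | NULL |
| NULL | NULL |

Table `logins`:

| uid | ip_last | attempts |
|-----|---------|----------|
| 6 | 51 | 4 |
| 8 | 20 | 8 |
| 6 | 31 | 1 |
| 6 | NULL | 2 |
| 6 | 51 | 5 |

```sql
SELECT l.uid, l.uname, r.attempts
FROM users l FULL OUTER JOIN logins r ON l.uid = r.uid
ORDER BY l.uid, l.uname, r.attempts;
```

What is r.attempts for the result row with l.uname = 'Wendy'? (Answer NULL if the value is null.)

NULL

FULL OUTER JOIN keeps every row from both sides; unmatched rows get NULL for the other side's columns.
Matching on l.uid = r.uid. A NULL in a compared column never satisfies the condition.
- l (uid=2) has no partner → padded with NULL.
- l (uid=1) has no partner → padded with NULL.
- l (uid=1) has no partner → padded with NULL.
- l (uid=5) has no partner → padded with NULL.
- l (uid=NULL) has no partner → padded with NULL.
- plus 5 unmatched r row(s), each kept with NULL l columns.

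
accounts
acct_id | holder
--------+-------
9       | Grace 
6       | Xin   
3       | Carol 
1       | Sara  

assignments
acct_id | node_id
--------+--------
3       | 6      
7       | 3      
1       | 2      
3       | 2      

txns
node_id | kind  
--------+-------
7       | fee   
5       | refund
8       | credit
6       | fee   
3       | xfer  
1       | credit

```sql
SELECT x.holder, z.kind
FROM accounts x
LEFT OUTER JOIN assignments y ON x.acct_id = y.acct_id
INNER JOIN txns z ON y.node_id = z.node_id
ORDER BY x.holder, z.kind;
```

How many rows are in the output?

1

Step 1 — x LEFT JOIN y on acct_id → 5 row(s).
Then INNER JOIN `txns z` on node_id: keep only rows whose y.node_id appears in z.
Result: 1 row(s).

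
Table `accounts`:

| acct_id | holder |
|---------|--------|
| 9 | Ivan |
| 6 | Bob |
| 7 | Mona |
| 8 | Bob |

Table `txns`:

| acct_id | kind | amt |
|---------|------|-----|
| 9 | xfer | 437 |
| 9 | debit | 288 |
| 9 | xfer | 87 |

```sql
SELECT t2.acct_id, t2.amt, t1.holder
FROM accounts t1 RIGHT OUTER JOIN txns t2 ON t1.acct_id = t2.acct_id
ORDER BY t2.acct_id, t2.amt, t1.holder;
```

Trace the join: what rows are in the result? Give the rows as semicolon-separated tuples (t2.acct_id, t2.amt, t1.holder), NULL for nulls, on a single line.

RIGHT JOIN keeps every row from `txns`; unmatched rows get NULL for `accounts`'s columns.
Matching on t1.acct_id = t2.acct_id.
- t1 row (acct_id=9): matches 3 t2 row(s) → 3 output row(s).
- t1 row (acct_id=6): no match.
- t1 row (acct_id=7): no match.
- t1 row (acct_id=8): no match.
- every t2 row matched at least one t1 row.
After projecting and ordering:
t2.acct_id | t2.amt | t1.holder
9 | 87 | Ivan
9 | 288 | Ivan
9 | 437 | Ivan

(9, 87, Ivan); (9, 288, Ivan); (9, 437, Ivan)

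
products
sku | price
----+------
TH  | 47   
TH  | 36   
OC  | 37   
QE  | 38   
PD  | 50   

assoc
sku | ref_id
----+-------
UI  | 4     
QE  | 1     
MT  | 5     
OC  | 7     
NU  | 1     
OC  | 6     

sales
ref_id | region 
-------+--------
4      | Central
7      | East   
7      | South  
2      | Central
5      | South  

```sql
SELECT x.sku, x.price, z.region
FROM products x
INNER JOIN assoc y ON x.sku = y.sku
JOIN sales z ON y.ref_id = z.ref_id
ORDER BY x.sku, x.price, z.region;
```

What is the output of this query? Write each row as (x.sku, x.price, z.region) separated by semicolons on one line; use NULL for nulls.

(OC, 37, East); (OC, 37, South)

Evaluate left to right. First `products x INNER JOIN assoc y` on sku: 3 row(s).
Then INNER JOIN `sales z` on ref_id: keep only rows whose y.ref_id appears in z.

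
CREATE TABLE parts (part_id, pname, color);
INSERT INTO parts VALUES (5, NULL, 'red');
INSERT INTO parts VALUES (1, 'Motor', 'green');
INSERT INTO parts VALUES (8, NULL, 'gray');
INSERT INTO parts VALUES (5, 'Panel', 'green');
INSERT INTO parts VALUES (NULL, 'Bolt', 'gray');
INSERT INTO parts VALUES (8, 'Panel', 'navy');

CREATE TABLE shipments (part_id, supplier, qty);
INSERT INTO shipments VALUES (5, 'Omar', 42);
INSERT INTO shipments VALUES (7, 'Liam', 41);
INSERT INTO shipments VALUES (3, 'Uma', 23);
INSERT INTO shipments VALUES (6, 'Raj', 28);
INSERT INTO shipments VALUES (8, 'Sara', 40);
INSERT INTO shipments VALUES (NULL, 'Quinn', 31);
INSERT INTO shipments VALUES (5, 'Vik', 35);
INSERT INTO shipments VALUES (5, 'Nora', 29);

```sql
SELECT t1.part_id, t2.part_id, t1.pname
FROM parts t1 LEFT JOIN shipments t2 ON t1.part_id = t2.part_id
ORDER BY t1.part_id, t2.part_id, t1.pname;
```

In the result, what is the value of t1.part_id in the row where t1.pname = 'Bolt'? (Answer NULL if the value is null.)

NULL

LEFT JOIN keeps every row from `parts`; unmatched rows get NULL for `shipments`'s columns.
Matching on t1.part_id = t2.part_id. A NULL in a compared column never satisfies the condition.
- t1 (part_id=5) pairs with 3 row(s) of t2.
- t1 (part_id=1) has no partner → padded with NULL.
- t1 (part_id=8) pairs with 1 row(s) of t2.
- t1 (part_id=5) pairs with 3 row(s) of t2.
- t1 (part_id=NULL) has no partner → padded with NULL.
- t1 (part_id=8) pairs with 1 row(s) of t2.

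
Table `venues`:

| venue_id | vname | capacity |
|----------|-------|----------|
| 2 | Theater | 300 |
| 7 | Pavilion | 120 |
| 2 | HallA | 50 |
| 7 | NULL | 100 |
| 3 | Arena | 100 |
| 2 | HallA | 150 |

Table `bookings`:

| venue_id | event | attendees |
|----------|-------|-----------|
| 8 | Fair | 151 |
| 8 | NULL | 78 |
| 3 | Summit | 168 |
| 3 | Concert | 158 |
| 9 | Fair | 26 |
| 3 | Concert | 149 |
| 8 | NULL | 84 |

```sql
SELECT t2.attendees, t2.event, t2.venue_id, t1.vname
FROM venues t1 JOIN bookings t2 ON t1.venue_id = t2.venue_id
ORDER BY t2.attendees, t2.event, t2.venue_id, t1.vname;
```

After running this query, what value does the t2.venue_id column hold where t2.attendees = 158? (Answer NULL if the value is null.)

3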